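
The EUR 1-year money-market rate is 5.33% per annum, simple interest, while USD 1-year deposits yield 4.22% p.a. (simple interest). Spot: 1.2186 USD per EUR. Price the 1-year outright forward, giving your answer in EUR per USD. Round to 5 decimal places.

T = 1 year.
Growth of 1 USD over T: 1 + 0.0422×1 = 1.042200.
Growth of 1 EUR over T: 1 + 0.0533×1 = 1.053300.
Forward (USD per EUR) = 1.2186 × 1.042200 / 1.053300 = 1.205758.
Invert for EUR per USD: 1 / 1.205758 = 0.82935.

0.82935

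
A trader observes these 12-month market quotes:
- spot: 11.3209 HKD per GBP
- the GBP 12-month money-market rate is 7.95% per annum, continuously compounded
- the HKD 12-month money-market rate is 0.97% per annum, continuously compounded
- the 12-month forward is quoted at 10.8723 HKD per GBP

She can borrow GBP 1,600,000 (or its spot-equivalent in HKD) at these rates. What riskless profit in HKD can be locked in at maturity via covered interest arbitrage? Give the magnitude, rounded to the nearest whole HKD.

HKD 545,100

T = 1 year.
Keep in GBP, deliver into the forward: 1,600,000·1.0827455595·10.8723 = HKD 18,835,095.27.
Swap to HKD now, deposit: 1,600,000·11.3209·1.0097471975 = HKD 18,289,995.28.
The quoted forward overvalues GBP, so borrow HKD, buy GBP at spot, deposit the GBP at 7.95%, and sell the proceeds forward at 10.8723.
Profit = 18,835,095.27 − 18,289,995.28 = HKD 545,100.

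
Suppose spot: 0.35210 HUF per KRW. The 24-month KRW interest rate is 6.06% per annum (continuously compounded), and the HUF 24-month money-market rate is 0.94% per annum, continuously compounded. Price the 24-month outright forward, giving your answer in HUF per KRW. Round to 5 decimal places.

0.31783

T = 2 years.
HUF accumulates by e^(0.0094×2) = 1.0189778.
Growth of 1 KRW over T: e^(0.0606×2) = 1.1288507.
So F = 0.3521 × 1.0189778 / 1.1288507 = 0.3178295 (HUF/KRW).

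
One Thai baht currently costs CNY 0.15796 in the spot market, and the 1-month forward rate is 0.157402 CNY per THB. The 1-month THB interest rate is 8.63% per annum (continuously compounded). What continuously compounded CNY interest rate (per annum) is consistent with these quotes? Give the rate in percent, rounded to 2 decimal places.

T = 1/12 years.
CIP gives F = S · g_CNY/g_THB, so g_CNY/g_THB = 0.157402/0.15796 = 0.9964675.
THB growth factor: e^(0.0863×1/12) = 1.0072176.
Hence g_CNY = 1.0036596.
r = ln(1.0036596)/(1/12) = 0.043835 → 4.38%.

4.38%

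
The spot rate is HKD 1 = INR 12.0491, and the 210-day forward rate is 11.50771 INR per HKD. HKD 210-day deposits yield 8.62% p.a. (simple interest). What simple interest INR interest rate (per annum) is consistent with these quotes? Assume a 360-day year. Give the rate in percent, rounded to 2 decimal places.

0.53%

T = 210/360 years.
F/S = 11.50771/12.0491 = 0.9550680 = (growth of INR) / (growth of HKD).
The HKD side grows by 1 + 0.0862×210/360 = 1.0502833.
That pins the INR growth at 1.003092.
(1.003092 − 1)/T = 0.005301, i.e. 0.53%.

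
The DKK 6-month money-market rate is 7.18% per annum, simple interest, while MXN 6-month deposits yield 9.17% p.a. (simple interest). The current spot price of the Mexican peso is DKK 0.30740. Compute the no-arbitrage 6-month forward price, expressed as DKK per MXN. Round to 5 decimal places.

0.30448

T = 6/12 years.
DKK growth factor: 1 + 0.0718×6/12 = 1.035900.
MXN growth factor: 1 + 0.0917×6/12 = 1.045850.
Forward (DKK per MXN) = 0.3074 × 1.035900 / 1.045850 = 0.3044755.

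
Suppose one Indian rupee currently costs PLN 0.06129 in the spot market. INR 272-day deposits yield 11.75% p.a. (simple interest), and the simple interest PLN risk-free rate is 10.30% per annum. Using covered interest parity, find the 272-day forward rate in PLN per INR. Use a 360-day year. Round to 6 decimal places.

T = 272/360 years.
PLN accumulates by 1 + 0.1030×272/360 = 1.0778222.
INR growth factor: 1 + 0.1175×272/360 = 1.0887778.
So F = 0.06129 × 1.0778222 / 1.0887778 = 0.06067328 (PLN/INR).

0.060673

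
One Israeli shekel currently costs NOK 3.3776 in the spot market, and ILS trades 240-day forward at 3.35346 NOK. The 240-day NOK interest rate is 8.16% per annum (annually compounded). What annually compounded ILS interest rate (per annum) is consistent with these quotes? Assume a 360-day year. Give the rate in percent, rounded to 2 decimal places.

T = 240/360 years.
F/S = 3.35346/3.3776 = 0.9928529 = (growth of NOK) / (growth of ILS).
The NOK side grows by (1 + 0.0816)^(240/360) = 1.0536858.
That pins the ILS growth at 1.0612708.
r = 1.0612708^(360/240) − 1 = 0.093300 → 9.33%.

9.33%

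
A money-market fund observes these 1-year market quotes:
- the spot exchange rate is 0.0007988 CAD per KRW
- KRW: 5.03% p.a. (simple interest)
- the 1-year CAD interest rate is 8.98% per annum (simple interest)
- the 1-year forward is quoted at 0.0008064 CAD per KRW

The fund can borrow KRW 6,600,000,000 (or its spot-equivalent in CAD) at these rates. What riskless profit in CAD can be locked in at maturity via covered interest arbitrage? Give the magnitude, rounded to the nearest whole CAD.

T = 1 year.
Route A — deposit KRW, sell forward: 6,600,000,000 × 1.050300 × 0.0008064 = CAD 5,589,948.67.
Route B — convert at spot, deposit CAD: 6,600,000,000 × 0.0007988 × 1.089800 = CAD 5,745,512.78.
The quoted forward undervalues KRW, so borrow KRW, convert to CAD at spot, deposit the CAD at 8.98%, and buy KRW forward at 0.0008064 to cover the loan.
The gap between the two covered legs is CAD 155,564.

CAD 155,564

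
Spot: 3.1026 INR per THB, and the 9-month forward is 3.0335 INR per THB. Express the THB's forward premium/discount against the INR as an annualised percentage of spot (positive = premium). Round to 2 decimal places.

T = 9/12 years.
(F − S)/S = (3.0335 − 3.1026)/3.1026 = -0.0222716.
Annualise by dividing by T: -0.0222716 / (9/12) = -0.029695 → -2.97%.

-2.97%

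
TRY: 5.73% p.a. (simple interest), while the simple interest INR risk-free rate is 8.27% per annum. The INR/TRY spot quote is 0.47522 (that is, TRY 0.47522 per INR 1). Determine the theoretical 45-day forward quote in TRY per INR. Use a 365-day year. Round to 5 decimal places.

T = 45/365 years.
TRY growth factor: 1 + 0.0573×45/365 = 1.0070644.
INR growth factor: 1 + 0.0827×45/365 = 1.0101959.
So F = 0.47522 × 1.0070644 / 1.0101959 = 0.4737469 (TRY/INR).

0.47375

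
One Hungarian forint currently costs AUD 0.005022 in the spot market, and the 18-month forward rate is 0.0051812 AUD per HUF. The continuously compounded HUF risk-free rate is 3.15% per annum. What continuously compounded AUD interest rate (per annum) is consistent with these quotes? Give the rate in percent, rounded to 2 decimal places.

T = 18/12 years.
CIP gives F = S · g_AUD/g_HUF, so g_AUD/g_HUF = 0.0051812/0.005022 = 1.0317005.
HUF growth factor: e^(0.0315×18/12) = 1.0483841.
Hence g_AUD = 1.0816184.
Take logs: ln 1.0816184 / (18/12) = 0.052306, so 5.23%.

5.23%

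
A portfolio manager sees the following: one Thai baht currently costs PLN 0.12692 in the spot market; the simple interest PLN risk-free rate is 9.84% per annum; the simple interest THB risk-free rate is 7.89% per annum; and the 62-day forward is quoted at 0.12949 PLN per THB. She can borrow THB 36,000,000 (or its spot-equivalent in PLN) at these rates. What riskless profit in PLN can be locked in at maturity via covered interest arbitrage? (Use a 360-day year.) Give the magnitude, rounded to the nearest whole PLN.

PLN 78,433

T = 62/360 years.
Keep in THB, deliver into the forward: 36,000,000·1.013588333·0.12949 = PLN 4,724,983.92.
Swap to PLN now, deposit: 36,000,000·0.12692·1.016946667 = PLN 4,646,551.36.
The quoted forward overvalues THB, so borrow PLN, buy THB at spot, deposit the THB at 7.89%, and sell the proceeds forward at 0.12949.
The gap between the two covered legs is PLN 78,433.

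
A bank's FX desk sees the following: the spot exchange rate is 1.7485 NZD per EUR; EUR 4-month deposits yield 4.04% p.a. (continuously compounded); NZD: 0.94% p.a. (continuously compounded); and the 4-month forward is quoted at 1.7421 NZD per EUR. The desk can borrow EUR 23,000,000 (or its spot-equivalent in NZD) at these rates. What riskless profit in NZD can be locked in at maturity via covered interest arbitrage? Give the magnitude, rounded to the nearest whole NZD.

T = 4/12 years.
Keep in EUR, deliver into the forward: 23,000,000·1.0135577506·1.7421 = NZD 40,611,536.02.
Swap to NZD now, deposit: 23,000,000·1.7485·1.0031382474 = NZD 40,341,706.19.
The quoted forward overvalues EUR, so borrow NZD, buy EUR at spot, deposit the EUR at 4.04%, and sell the proceeds forward at 1.7421.
Profit = 40,611,536.02 − 40,341,706.19 = NZD 269,830.

NZD 269,830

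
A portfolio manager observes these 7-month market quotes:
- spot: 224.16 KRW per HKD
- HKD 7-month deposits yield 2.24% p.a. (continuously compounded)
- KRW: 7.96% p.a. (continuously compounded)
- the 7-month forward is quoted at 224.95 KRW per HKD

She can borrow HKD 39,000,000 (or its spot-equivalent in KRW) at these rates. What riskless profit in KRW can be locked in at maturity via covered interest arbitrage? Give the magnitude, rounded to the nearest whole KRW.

T = 7/12 years.
Keep in HKD, deliver into the forward: 39,000,000·1.013152408602·224.95 = KRW 8,888,436,738.29.
Swap to KRW now, deposit: 39,000,000·224.16·1.047528241525 = KRW 9,157,743,294.19.
The quoted forward undervalues HKD, so borrow HKD, convert to KRW at spot, deposit the KRW at 7.96%, and buy HKD forward at 224.95 to cover the loan.
Arbitrage profit = |8,888,436,738.29 − 9,157,743,294.19| = KRW 269,306,556.

KRW 269,306,556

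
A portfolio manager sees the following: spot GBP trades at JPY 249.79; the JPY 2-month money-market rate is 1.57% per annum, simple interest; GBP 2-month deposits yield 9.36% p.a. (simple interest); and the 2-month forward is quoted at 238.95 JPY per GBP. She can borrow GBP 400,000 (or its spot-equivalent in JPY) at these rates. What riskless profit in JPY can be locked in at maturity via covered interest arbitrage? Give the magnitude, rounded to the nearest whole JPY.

JPY 3,106,399

T = 2/12 years.
Route A — deposit GBP, sell forward: 400,000 × 1.015600 × 238.95 = JPY 97,071,048.00.
Route B — convert at spot, deposit JPY: 400,000 × 249.79 × 1.0026166667 = JPY 100,177,446.87.
The quoted forward undervalues GBP, so borrow GBP, convert to JPY at spot, deposit the JPY at 1.57%, and buy GBP forward at 238.95 to cover the loan.
Profit = 100,177,446.87 − 97,071,048.00 = JPY 3,106,399.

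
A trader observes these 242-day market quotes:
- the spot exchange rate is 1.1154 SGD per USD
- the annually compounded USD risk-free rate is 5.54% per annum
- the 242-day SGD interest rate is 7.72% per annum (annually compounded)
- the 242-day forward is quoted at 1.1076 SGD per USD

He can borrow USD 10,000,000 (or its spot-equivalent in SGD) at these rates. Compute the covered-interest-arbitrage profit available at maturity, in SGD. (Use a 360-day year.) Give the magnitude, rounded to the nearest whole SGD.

T = 242/360 years.
Keep in USD, deliver into the forward: 10,000,000·1.0369110155·1.1076 = SGD 11,484,826.41.
Swap to SGD now, deposit: 10,000,000·1.1154·1.0512604372 = SGD 11,725,758.92.
The quoted forward undervalues USD, so borrow USD, convert to SGD at spot, deposit the SGD at 7.72%, and buy USD forward at 1.1076 to cover the loan.
Profit = 11,725,758.92 − 11,484,826.41 = SGD 240,933.

SGD 240,933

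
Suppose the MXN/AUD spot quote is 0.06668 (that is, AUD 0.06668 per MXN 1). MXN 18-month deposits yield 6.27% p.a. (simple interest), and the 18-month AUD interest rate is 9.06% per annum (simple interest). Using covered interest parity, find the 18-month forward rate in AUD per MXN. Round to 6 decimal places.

0.069231

T = 18/12 years.
AUD growth factor: 1 + 0.0906×18/12 = 1.135900.
MXN accumulates by 1 + 0.0627×18/12 = 1.094050.
Forward (AUD per MXN) = 0.06668 × 1.135900 / 1.094050 = 0.06923067.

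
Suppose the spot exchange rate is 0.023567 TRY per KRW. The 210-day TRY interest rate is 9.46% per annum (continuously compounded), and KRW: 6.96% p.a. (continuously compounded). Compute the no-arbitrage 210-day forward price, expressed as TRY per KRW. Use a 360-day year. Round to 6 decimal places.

T = 210/360 years.
TRY accumulates by e^(0.0946×210/360) = 1.0567343.
KRW accumulates by e^(0.0696×210/360) = 1.0414354.
So F = 0.023567 × 1.0567343 / 1.0414354 = 0.02391320 (TRY/KRW).

0.023913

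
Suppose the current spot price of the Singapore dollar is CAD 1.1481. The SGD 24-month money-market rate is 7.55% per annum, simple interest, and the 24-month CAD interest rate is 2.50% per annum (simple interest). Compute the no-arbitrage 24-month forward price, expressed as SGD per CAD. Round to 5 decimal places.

0.95479

T = 2 years.
CAD accumulates by 1 + 0.0250×2 = 1.050000.
Growth of 1 SGD over T: 1 + 0.0755×2 = 1.151000.
So F = 1.1481 × 1.050000 / 1.151000 = 1.047354 (CAD/SGD).
Invert for SGD per CAD: 1 / 1.047354 = 0.95479.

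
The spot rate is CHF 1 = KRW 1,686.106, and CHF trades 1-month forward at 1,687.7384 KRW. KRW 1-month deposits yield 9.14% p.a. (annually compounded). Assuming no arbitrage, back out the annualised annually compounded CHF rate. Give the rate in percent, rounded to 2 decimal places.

7.88%

T = 1/12 years.
CIP gives F = S · g_KRW/g_CHF, so g_KRW/g_CHF = 1687.7384/1686.106 = 1.0009681.
The KRW side grows by (1 + 0.0914)^(1/12) = 1.0073151.
So the CHF growth factor = 1.0063409.
r = 1.0063409^(12/1) − 1 = 0.078801 → 7.88%.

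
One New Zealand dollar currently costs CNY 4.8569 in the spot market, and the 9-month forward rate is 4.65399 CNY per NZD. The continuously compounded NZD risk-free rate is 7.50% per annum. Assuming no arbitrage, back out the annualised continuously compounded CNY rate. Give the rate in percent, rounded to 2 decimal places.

1.81%

T = 9/12 years.
F/S = 4.65399/4.8569 = 0.9582223 = (growth of CNY) / (growth of NZD).
NZD growth factor: e^(0.0750×9/12) = 1.0578621.
So the CNY growth factor = 1.0136671.
r = ln(1.0136671)/(9/12) = 0.018099 → 1.81%.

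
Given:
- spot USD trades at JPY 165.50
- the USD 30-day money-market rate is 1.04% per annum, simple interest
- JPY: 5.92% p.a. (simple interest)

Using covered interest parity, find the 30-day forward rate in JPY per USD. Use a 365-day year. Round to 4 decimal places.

166.1632

T = 30/365 years.
JPY growth factor: 1 + 0.0592×30/365 = 1.004865753.
USD accumulates by 1 + 0.0104×30/365 = 1.000854795.
CIP: F = S · (grow JPY)/(grow USD) = 165.5 × 1.004865753/1.000854795 = 166.163247 JPY per USD.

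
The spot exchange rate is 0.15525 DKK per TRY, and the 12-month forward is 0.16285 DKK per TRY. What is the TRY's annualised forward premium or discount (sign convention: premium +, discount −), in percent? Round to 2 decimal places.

T = 1 year.
Period premium: (0.16285 − 0.15525)/0.15525 = 0.0489533.
×(1/T) gives 4.90% p.a.

+4.90%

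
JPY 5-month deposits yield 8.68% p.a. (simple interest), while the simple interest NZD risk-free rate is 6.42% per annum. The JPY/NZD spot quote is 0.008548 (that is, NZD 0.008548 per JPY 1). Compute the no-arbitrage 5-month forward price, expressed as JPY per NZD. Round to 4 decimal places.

118.0594

T = 5/12 years.
NZD growth factor: 1 + 0.0642×5/12 = 1.026750.
Growth of 1 JPY over T: 1 + 0.0868×5/12 = 1.036166667.
Forward (NZD per JPY) = 0.008548 × 1.026750 / 1.036166667 = 0.00847031591.
Invert for JPY per NZD: 1 / 0.00847031591 = 118.0594.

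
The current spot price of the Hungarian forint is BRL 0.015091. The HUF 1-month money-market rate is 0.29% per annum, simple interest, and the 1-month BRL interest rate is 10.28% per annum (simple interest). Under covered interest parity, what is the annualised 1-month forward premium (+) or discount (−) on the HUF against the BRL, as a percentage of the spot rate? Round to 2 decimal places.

T = 1/12 years.
F = S · g_BRL/g_HUF = 0.015091 × 1.0085667/1.0002417 = 0.015216602.
Annualised premium = (F − S)/S × (1/T) = (0.015216602 − 0.015091)/0.015091 ÷ (1/12) = 9.99%.

+9.99%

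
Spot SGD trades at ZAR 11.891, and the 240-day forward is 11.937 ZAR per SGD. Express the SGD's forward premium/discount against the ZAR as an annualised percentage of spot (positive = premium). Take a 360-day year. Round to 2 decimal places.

T = 240/360 years.
SGD trades forward at +0.38685% vs spot over the period.
Annualise by dividing by T: 0.0038685 / (240/360) = 0.005803 → 0.58%.

+0.58%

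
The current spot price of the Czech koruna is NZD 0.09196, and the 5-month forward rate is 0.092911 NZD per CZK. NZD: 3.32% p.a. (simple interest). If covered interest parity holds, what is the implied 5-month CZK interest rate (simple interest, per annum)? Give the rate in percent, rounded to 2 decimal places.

T = 5/12 years.
By CIP, F/S equals the NZD-to-CZK growth ratio: 0.092911/0.09196 = 1.0103415.
The NZD side grows by 1 + 0.0332×5/12 = 1.0138333.
So the CZK growth factor = 1.0034561.
(1.0034561 − 1)/T = 0.008295, i.e. 0.83%.

0.83%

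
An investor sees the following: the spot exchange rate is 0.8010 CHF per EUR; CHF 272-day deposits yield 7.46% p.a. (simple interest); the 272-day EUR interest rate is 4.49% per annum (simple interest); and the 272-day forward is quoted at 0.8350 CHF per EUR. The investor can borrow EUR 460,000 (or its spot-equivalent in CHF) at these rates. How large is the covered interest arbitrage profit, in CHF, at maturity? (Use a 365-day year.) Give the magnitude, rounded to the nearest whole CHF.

CHF 8,008

T = 272/365 years.
Keep in EUR, deliver into the forward: 460,000·1.03345973·0.8350 = CHF 396,951.88.
Swap to CHF now, deposit: 460,000·0.8010·1.05559233 = CHF 388,943.55.
The quoted forward overvalues EUR, so borrow CHF, buy EUR at spot, deposit the EUR at 4.49%, and sell the proceeds forward at 0.8350.
Profit = 396,951.88 − 388,943.55 = CHF 8,008.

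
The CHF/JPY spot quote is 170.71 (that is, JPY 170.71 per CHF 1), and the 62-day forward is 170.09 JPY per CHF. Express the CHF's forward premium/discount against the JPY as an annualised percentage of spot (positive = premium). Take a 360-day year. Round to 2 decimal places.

T = 62/360 years.
Period premium: (170.09 − 170.71)/170.71 = -0.0036319.
×(1/T) gives -2.11% p.a.

-2.11%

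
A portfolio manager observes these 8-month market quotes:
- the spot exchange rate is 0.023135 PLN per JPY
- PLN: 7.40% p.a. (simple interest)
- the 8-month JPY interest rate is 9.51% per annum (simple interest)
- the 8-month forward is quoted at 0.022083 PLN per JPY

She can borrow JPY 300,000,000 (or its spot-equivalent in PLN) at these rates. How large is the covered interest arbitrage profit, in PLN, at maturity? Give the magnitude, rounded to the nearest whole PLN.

PLN 237,979

T = 8/12 years.
Invest the JPY and cover forward: 300,000,000 × 1.063400 × 0.022083 = PLN 7,044,918.66.
Convert at spot and invest in PLN: 300,000,000 × 0.023135 × 1.049333333 = PLN 7,282,898.00.
The quoted forward undervalues JPY, so borrow JPY, convert to PLN at spot, deposit the PLN at 7.40%, and buy JPY forward at 0.022083 to cover the loan.
The gap between the two covered legs is PLN 237,979.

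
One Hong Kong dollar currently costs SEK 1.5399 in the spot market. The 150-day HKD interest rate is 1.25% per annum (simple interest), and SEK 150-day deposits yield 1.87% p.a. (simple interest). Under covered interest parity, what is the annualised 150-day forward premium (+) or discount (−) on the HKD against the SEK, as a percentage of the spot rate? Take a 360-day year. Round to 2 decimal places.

T = 150/360 years.
CIP forward (SEK per HKD) = 1.5399 × 1.0077917/1.0052083 = 1.5438576.
(F − S)/S ÷ T = (1.5438576 − 1.5399)/1.5399/(150/360) = 0.006168 → 0.62%.

+0.62%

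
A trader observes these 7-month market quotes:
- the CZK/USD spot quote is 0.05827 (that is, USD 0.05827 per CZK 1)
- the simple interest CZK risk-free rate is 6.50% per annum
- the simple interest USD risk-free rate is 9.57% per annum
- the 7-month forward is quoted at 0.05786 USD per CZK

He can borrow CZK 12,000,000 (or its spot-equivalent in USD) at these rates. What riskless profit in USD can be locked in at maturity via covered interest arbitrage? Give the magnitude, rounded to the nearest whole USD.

T = 7/12 years.
Keep in CZK, deliver into the forward: 12,000,000·1.03791667·0.05786 = USD 720,646.30.
Swap to USD now, deposit: 12,000,000·0.05827·1.055825 = USD 738,275.07.
The quoted forward undervalues CZK, so borrow CZK, convert to USD at spot, deposit the USD at 9.57%, and buy CZK forward at 0.05786 to cover the loan.
The gap between the two covered legs is USD 17,629.

USD 17,629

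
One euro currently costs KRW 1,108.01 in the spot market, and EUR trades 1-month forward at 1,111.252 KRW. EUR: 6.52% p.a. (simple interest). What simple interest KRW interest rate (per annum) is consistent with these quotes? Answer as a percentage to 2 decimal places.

T = 1/12 years.
F/S = 1111.252/1108.01 = 1.0029260 = (growth of KRW) / (growth of EUR).
EUR growth factor: 1 + 0.0652×1/12 = 1.0054333.
Hence g_KRW = 1.0083752.
(1.0083752 − 1)/T = 0.100502, i.e. 10.05%.

10.05%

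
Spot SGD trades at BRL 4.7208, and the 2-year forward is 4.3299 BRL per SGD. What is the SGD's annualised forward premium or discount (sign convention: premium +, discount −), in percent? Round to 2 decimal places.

T = 2 years.
SGD trades forward at -8.28038% vs spot over the period.
×(1/T) gives -4.14% p.a.

-4.14%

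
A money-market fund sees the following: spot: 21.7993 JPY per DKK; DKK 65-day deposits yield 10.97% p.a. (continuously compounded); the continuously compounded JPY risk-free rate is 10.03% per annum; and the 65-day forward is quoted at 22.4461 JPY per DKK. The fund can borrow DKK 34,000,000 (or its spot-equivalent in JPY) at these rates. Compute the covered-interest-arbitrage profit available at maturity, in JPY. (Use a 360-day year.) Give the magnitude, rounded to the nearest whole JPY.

JPY 23,713,138

T = 65/360 years.
Route A — deposit DKK, sell forward: 34,000,000 × 1.0200044035 × 22.4461 = JPY 778,434,108.61.
Route B — convert at spot, deposit JPY: 34,000,000 × 21.7993 × 1.01827469762 = JPY 754,720,970.94.
The quoted forward overvalues DKK, so borrow JPY, buy DKK at spot, deposit the DKK at 10.97%, and sell the proceeds forward at 22.4461.
Profit = 778,434,108.61 − 754,720,970.94 = JPY 23,713,138.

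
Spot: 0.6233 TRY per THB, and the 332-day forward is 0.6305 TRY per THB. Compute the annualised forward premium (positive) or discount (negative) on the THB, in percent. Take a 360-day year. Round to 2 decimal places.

T = 332/360 years.
Period premium: (0.6305 − 0.6233)/0.6233 = 0.0115514.
Annualise by dividing by T: 0.0115514 / (332/360) = 0.012526 → 1.25%.

+1.25%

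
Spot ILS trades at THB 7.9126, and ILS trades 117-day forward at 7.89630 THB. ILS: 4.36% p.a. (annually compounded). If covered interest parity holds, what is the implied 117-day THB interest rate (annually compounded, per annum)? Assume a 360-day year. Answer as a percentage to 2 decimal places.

3.70%

T = 117/360 years.
By CIP, F/S equals the THB-to-ILS growth ratio: 7.8963/7.9126 = 0.9979400.
The ILS side grows by (1 + 0.0436)^(117/360) = 1.0139664.
So the THB growth factor = 1.0118776.
r = 1.0118776^(360/117) − 1 = 0.036999 → 3.70%.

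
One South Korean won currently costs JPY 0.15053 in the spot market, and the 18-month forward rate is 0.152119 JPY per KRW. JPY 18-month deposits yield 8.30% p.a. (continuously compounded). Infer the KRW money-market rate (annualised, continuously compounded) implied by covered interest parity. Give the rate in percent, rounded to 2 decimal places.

T = 18/12 years.
CIP gives F = S · g_JPY/g_KRW, so g_JPY/g_KRW = 0.152119/0.15053 = 1.0105560.
The JPY side grows by e^(0.0830×18/12) = 1.132582.
So the KRW growth factor = 1.1207513.
r = ln(1.1207513)/(18/12) = 0.076000 → 7.60%.

7.60%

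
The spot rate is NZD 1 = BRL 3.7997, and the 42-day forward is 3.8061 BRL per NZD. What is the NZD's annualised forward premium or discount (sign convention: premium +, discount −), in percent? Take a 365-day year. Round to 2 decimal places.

T = 42/365 years.
NZD trades forward at +0.16843% vs spot over the period.
Annualise by dividing by T: 0.0016843 / (42/365) = 0.014637 → 1.46%.

+1.46%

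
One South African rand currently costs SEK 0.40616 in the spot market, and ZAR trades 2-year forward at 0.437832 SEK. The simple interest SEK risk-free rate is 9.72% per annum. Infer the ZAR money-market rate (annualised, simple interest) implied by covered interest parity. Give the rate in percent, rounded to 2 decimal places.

5.40%

T = 2 years.
F/S = 0.437832/0.40616 = 1.0779791 = (growth of SEK) / (growth of ZAR).
The SEK side grows by 1 + 0.0972×2 = 1.194400.
Hence g_ZAR = 1.1079992.
(1.1079992 − 1)/T = 0.054000, i.e. 5.40%.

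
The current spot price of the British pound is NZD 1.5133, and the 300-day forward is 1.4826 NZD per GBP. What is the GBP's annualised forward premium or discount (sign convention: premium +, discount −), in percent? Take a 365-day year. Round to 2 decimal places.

T = 300/365 years.
Period premium: (1.4826 − 1.5133)/1.5133 = -0.0202868.
×(1/T) gives -2.47% p.a.

-2.47%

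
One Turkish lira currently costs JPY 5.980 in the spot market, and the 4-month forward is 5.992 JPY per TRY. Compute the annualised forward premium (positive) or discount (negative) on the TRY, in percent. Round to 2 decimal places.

T = 4/12 years.
(F − S)/S = (5.992 − 5.98)/5.98 = 0.0020067.
×(1/T) gives 0.60% p.a.

+0.60%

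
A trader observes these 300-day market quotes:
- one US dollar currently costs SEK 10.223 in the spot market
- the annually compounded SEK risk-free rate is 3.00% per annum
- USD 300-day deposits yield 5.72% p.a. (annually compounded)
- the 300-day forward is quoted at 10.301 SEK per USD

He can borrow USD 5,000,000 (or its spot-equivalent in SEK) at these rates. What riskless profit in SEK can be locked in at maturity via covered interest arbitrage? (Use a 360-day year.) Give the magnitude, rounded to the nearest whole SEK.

T = 300/360 years.
Route A — deposit USD, sell forward: 5,000,000 × 1.0474443586 × 10.301 = SEK 53,948,621.69.
Route B — convert at spot, deposit SEK: 5,000,000 × 10.223 × 1.0249382175 = SEK 52,389,716.99.
The quoted forward overvalues USD, so borrow SEK, buy USD at spot, deposit the USD at 5.72%, and sell the proceeds forward at 10.301.
The gap between the two covered legs is SEK 1,558,905.

SEK 1,558,905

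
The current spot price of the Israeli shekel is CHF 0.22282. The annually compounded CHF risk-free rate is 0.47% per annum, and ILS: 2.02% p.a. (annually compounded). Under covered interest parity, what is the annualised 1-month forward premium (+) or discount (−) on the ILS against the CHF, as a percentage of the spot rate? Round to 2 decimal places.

-1.53%

T = 1/12 years.
CIP forward (CHF per ILS) = 0.22282 × 1.0003908/1.0016679 = 0.22253591.
(F − S)/S ÷ T = (0.22253591 − 0.22282)/0.22282/(1/12) = -0.015300 → -1.53%.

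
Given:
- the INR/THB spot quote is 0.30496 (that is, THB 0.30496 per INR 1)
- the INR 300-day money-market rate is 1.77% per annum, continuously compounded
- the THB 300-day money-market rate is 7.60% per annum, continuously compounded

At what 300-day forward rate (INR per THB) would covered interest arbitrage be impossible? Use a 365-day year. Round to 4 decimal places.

T = 300/365 years.
THB growth factor: e^(0.0760×300/365) = 1.064458.
Growth of 1 INR over T: e^(0.0177×300/365) = 1.0146543.
Forward (THB per INR) = 0.30496 × 1.064458 / 1.0146543 = 0.3199288.
Quoted the other way: 1/0.3199288 = 3.1257 INR per THB.

3.1257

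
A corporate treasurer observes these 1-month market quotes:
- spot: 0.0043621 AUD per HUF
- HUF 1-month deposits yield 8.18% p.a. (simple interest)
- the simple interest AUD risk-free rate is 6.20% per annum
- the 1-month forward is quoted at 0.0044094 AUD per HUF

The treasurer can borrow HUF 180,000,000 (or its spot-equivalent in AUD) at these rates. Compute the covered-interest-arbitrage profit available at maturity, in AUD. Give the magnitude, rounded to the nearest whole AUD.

AUD 9,868

T = 1/12 years.
Route A — deposit HUF, sell forward: 180,000,000 × 1.00681667 × 0.0044094 = AUD 799,102.34.
Route B — convert at spot, deposit AUD: 180,000,000 × 0.0043621 × 1.00516667 = AUD 789,234.76.
The quoted forward overvalues HUF, so borrow AUD, buy HUF at spot, deposit the HUF at 8.18%, and sell the proceeds forward at 0.0044094.
Arbitrage profit = |799,102.34 − 789,234.76| = AUD 9,868.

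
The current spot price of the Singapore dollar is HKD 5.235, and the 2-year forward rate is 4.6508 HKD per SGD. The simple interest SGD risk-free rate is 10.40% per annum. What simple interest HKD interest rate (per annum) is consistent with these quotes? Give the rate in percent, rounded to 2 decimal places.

T = 2 years.
CIP gives F = S · g_HKD/g_SGD, so g_HKD/g_SGD = 4.6508/5.235 = 0.8884050.
The SGD side grows by 1 + 0.1040×2 = 1.208000.
That pins the HKD growth at 1.0731932.
(1.0731932 − 1)/T = 0.036597, i.e. 3.66%.

3.66%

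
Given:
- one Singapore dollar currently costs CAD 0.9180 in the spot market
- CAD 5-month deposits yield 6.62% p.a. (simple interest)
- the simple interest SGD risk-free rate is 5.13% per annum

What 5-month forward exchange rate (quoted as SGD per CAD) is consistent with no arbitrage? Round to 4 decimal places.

T = 5/12 years.
CAD growth factor: 1 + 0.0662×5/12 = 1.0275833.
Growth of 1 SGD over T: 1 + 0.0513×5/12 = 1.021375.
So F = 0.918 × 1.0275833 / 1.021375 = 0.9235799 (CAD/SGD).
Quoted the other way: 1/0.9235799 = 1.0827 SGD per CAD.

1.0827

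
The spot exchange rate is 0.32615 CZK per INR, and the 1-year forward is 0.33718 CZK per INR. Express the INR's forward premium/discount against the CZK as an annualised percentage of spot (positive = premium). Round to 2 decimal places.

+3.38%

T = 1 year.
INR trades forward at +3.38188% vs spot over the period.
×(1/T) gives 3.38% p.a.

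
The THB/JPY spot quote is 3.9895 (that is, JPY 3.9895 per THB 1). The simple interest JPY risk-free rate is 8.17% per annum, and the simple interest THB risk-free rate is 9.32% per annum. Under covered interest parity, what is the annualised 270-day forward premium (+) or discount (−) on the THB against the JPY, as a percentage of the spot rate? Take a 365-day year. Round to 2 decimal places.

T = 270/365 years.
No-arbitrage forward: 3.9895 × 1.0604356 / 1.0689425 = 3.9577506 JPY/THB.
(F − S)/S ÷ T = (3.9577506 − 3.9895)/3.9895/(270/365) = -0.010758 → -1.08%.

-1.08%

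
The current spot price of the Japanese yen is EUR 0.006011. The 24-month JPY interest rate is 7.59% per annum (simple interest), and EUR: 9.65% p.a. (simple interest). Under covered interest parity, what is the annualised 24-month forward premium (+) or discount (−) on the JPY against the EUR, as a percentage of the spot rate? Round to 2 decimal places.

+1.79%

T = 2 years.
CIP forward (EUR per JPY) = 0.006011 × 1.193000/1.151800 = 0.006226014.
Annualised premium = (F − S)/S × (1/T) = (0.006226014 − 0.006011)/0.006011 ÷ 2 = 1.79%.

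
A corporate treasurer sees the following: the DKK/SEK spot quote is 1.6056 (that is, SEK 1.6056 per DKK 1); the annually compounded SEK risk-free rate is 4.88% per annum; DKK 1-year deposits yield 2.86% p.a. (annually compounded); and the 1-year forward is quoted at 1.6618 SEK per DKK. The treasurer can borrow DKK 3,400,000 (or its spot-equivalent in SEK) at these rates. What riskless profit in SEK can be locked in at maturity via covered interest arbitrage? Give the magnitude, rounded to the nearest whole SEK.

SEK 86,272

T = 1 year.
Route A — deposit DKK, sell forward: 3,400,000 × 1.028600 × 1.6618 = SEK 5,811,713.43.
Route B — convert at spot, deposit SEK: 3,400,000 × 1.6056 × 1.048800 = SEK 5,725,441.15.
The quoted forward overvalues DKK, so borrow SEK, buy DKK at spot, deposit the DKK at 2.86%, and sell the proceeds forward at 1.6618.
Arbitrage profit = |5,811,713.43 − 5,725,441.15| = SEK 86,272.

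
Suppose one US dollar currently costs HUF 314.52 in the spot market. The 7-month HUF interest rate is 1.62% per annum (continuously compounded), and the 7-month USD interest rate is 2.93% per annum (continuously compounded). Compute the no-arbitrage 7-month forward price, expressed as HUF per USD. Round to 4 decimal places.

312.1257

T = 7/12 years.
HUF accumulates by e^(0.0162×7/12) = 1.009494792.
Growth of 1 USD over T: e^(0.0293×7/12) = 1.017238565.
Forward (HUF per USD) = 314.52 × 1.009494792 / 1.017238565 = 312.125703.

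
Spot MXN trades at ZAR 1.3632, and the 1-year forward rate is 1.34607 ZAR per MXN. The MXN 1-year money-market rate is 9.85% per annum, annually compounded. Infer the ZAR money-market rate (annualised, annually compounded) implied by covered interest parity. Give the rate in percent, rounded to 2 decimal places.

T = 1 year.
F/S = 1.34607/1.3632 = 0.9874340 = (growth of ZAR) / (growth of MXN).
MXN growth factor: (1 + 0.0985)^1 = 1.098500.
Hence g_ZAR = 1.0846962.
Annualise: 1.0846962^(1/1) − 1 = 0.084696 = 8.47%.

8.47%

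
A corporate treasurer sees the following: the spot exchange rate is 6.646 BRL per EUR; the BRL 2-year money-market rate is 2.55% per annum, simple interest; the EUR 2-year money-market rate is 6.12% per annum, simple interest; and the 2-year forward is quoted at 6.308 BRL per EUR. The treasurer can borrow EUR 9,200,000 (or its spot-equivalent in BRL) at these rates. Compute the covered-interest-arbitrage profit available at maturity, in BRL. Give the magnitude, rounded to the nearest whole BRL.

T = 2 years.
Route A — deposit EUR, sell forward: 9,200,000 × 1.122400 × 6.308 = BRL 65,136,912.64.
Route B — convert at spot, deposit BRL: 9,200,000 × 6.646 × 1.051000 = BRL 64,261,503.20.
The quoted forward overvalues EUR, so borrow BRL, buy EUR at spot, deposit the EUR at 6.12%, and sell the proceeds forward at 6.308.
Profit = 65,136,912.64 − 64,261,503.20 = BRL 875,409.

BRL 875,409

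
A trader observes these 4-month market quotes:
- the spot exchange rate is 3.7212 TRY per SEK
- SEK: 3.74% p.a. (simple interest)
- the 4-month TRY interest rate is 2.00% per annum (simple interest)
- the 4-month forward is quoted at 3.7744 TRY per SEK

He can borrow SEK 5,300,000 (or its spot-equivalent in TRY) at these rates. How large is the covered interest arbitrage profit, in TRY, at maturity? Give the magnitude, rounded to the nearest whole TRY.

TRY 399,865

T = 4/12 years.
Route A — deposit SEK, sell forward: 5,300,000 × 1.0124666667 × 3.7744 = TRY 20,253,707.19.
Route B — convert at spot, deposit TRY: 5,300,000 × 3.7212 × 1.0066666667 = TRY 19,853,842.40.
The quoted forward overvalues SEK, so borrow TRY, buy SEK at spot, deposit the SEK at 3.74%, and sell the proceeds forward at 3.7744.
The gap between the two covered legs is TRY 399,865.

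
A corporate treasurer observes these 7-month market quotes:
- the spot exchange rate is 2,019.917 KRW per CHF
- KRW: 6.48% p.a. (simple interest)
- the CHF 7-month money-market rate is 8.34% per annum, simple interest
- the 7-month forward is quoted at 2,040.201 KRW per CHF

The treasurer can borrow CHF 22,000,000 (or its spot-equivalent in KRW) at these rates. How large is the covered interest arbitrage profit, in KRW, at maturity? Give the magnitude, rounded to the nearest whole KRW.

T = 7/12 years.
Keep in CHF, deliver into the forward: 22,000,000·1.048650·2040.201 = KRW 47,068,049,130.30.
Swap to KRW now, deposit: 22,000,000·2019.917·1.037800 = KRW 46,117,936,977.20.
The quoted forward overvalues CHF, so borrow KRW, buy CHF at spot, deposit the CHF at 8.34%, and sell the proceeds forward at 2,040.201.
Profit = 47,068,049,130.30 − 46,117,936,977.20 = KRW 950,112,153.

KRW 950,112,153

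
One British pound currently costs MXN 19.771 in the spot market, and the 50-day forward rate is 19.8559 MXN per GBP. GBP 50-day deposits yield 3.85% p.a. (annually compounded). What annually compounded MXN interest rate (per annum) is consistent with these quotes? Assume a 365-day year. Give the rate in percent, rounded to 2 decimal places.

7.15%

T = 50/365 years.
CIP gives F = S · g_MXN/g_GBP, so g_MXN/g_GBP = 19.8559/19.771 = 1.0042942.
The GBP side grows by (1 + 0.0385)^(50/365) = 1.0051884.
Hence g_MXN = 1.0095049.
r = 1.0095049^(365/50) − 1 = 0.071498 → 7.15%.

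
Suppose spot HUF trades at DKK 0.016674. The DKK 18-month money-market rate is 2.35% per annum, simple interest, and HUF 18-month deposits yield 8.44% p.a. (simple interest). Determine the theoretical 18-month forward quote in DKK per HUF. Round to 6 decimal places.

T = 18/12 years.
DKK growth factor: 1 + 0.0235×18/12 = 1.035250.
HUF growth factor: 1 + 0.0844×18/12 = 1.126600.
So F = 0.016674 × 1.035250 / 1.126600 = 0.01532199 (DKK/HUF).

0.015322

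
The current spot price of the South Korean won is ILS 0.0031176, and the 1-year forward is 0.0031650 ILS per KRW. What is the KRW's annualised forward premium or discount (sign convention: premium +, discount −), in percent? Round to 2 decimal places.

T = 1 year.
Period premium: (0.0031650 − 0.0031176)/0.0031176 = 0.0152040.
Annualise by dividing by T: 0.0152040 / 1 = 0.015204 → 1.52%.

+1.52%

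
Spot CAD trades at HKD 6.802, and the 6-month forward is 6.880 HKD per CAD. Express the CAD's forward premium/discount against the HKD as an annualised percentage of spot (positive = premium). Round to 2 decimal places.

T = 6/12 years.
Period premium: (6.880 − 6.802)/6.802 = 0.0114672.
Per annum: 0.0114672 / (6/12) = 0.022934 = 2.29%.

+2.29%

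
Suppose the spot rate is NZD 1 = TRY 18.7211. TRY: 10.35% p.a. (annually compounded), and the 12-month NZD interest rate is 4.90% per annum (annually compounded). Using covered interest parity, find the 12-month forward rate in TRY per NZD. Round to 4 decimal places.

T = 1 year.
TRY growth factor: (1 + 0.1035)^1 = 1.103500.
NZD accumulates by (1 + 0.0490)^1 = 1.049000.
So F = 18.7211 × 1.103500 / 1.049000 = 19.693741 (TRY/NZD).

19.6937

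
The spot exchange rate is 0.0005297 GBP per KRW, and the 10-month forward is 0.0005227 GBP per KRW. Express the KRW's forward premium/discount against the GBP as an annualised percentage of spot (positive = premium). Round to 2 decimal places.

-1.59%

T = 10/12 years.
KRW trades forward at -1.32150% vs spot over the period.
Annualise by dividing by T: -0.0132150 / (10/12) = -0.015858 → -1.59%.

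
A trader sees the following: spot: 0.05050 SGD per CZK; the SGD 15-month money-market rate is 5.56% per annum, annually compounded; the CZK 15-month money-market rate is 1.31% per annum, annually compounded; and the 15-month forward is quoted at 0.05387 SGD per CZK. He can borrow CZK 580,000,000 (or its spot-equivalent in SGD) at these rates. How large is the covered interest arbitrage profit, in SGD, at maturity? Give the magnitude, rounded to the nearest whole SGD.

SGD 417,455

T = 15/12 years.
Invest the CZK and cover forward: 580,000,000 × 1.0164017267 × 0.05387 = SGD 31,757,065.39.
Convert at spot and invest in SGD: 580,000,000 × 0.05050 × 1.0699764694 = SGD 31,339,610.79.
The quoted forward overvalues CZK, so borrow SGD, buy CZK at spot, deposit the CZK at 1.31%, and sell the proceeds forward at 0.05387.
Profit = 31,757,065.39 − 31,339,610.79 = SGD 417,455.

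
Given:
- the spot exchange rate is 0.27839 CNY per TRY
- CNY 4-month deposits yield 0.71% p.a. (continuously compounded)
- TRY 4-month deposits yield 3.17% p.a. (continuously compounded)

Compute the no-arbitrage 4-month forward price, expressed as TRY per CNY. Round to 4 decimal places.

3.6217

T = 4/12 years.
Growth of 1 CNY over T: e^(0.0071×4/12) = 1.0023695.
TRY growth factor: e^(0.0317×4/12) = 1.0106227.
So F = 0.27839 × 1.0023695 / 1.0106227 = 0.2761165 (CNY/TRY).
Quoted the other way: 1/0.2761165 = 3.6217 TRY per CNY.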